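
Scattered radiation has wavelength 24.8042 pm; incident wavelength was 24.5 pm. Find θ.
29.00°

First find the wavelength shift:
Δλ = λ' - λ = 24.8042 - 24.5 = 0.3042 pm

Using Δλ = λ_C(1 - cos θ), with λ_C = h/(m_e·c) ≈ 2.42631024 pm:
cos θ = 1 - Δλ/λ_C
cos θ = 1 - 0.3042/2.42631024
cos θ = 0.874624

θ = arccos(0.874624)
θ = 29.00°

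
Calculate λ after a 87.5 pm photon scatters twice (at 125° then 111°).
94.6138 pm

Apply Compton shift twice:

First scattering at θ₁ = 125°:
Δλ₁ = λ_C(1 - cos(125°))
Δλ₁ = 2.4263 × 1.5736
Δλ₁ = 3.8180 pm

After first scattering:
λ₁ = 87.5 + 3.8180 = 91.3180 pm

Second scattering at θ₂ = 111°:
Δλ₂ = λ_C(1 - cos(111°))
Δλ₂ = 2.4263 × 1.3584
Δλ₂ = 3.2958 pm

Final wavelength:
λ₂ = 91.3180 + 3.2958 = 94.6138 pm

Total shift: Δλ_total = 3.8180 + 3.2958 = 7.1138 pm

(Intermediate values are shown rounded; full precision is carried through to the final answer.)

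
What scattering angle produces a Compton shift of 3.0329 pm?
104.48°

From the Compton formula Δλ = λ_C(1 - cos θ), we can solve for θ:

cos θ = 1 - Δλ/λ_C

Given:
- Δλ = 3.0329 pm
- λ_C = h/(m_e·c) ≈ 2.42631024 pm

cos θ = 1 - 3.0329/2.42631024
cos θ = 1 - 1.250005
cos θ = -0.250005

θ = arccos(-0.250005)
θ = 104.48°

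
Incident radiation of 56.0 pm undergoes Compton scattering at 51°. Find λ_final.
56.8994 pm

Using the Compton scattering formula:
λ' = λ + Δλ = λ + λ_C(1 - cos θ)

Given:
- Initial wavelength λ = 56.0 pm
- Scattering angle θ = 51°
- Compton wavelength λ_C ≈ 2.4263 pm

Calculate the shift:
Δλ = 2.4263 × (1 - cos(51°))
Δλ = 2.4263 × 0.3707
Δλ = 0.8994 pm

Final wavelength:
λ' = 56.0 + 0.8994 = 56.8994 pm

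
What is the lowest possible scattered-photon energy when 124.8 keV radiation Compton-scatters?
83.8453 keV (at θ = 180°)

The scattered photon has minimum energy when its wavelength is maximum, i.e., when the Compton shift Δλ = λ_C(1 − cos θ) is maximum. This occurs at θ = 180° (backscattering), giving Δλ_max = 2λ_C = 4.8526 pm.

Initial wavelength: λ₀ = hc/E₀ = 9.9346 pm
Maximum final wavelength: λ'_max = λ₀ + 2λ_C = 9.9346 + 4.8526 = 14.7873 pm
Minimum final energy: E'_min = hc/λ'_max = 83.8453 keV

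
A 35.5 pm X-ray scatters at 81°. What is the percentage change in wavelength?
5.7655%

Calculate the Compton shift:
Δλ = λ_C(1 - cos(81°))
Δλ = 2.4263 × (1 - cos(81°))
Δλ = 2.4263 × 0.8436
Δλ = 2.0468 pm

Percentage change:
(Δλ/λ₀) × 100 = (2.0468/35.5) × 100
= 5.7655%

(Intermediate values are shown rounded; full precision is carried through to the final answer.)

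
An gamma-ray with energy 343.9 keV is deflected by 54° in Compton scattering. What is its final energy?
269.2148 keV

First convert energy to wavelength:
λ = hc/E, with hc ≈ 1239.842 keV·pm (i.e. 1239.842 eV·nm)

For E = 343.9 keV = 343900 eV:
λ = 1239.842 keV·pm / 343.9 keV
λ = 3.6052 pm

Calculate the Compton shift:
Δλ = λ_C(1 - cos(54°)) = 2.4263 × 0.4122
Δλ = 1.0002 pm

Final wavelength:
λ' = 3.6052 + 1.0002 = 4.6054 pm

Final energy:
E' = hc/λ' = 1239.842 / 4.6054 = 269.2148 keV

(Intermediate values are shown rounded; full precision is carried through to the final answer.)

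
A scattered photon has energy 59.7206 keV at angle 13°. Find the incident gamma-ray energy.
59.9000 keV

Convert final energy to wavelength (hc ≈ 1239.842 keV·pm):
λ' = hc/E' = 1239.842 / 59.7206 = 20.7607 pm

Calculate the Compton shift:
Δλ = λ_C(1 - cos(13°))
Δλ = 2.4263 × (1 - cos(13°))
Δλ = 0.0622 pm

Initial wavelength:
λ = λ' - Δλ = 20.7607 - 0.0622 = 20.6985 pm

Initial energy:
E = hc/λ = 1239.842 / 20.6985 = 59.9000 keV

(Intermediate values are shown rounded; full precision is carried through to the final answer.)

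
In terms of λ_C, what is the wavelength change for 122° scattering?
1.5299 λ_C

The Compton shift formula is:
Δλ = λ_C(1 - cos θ)

Dividing both sides by λ_C:
Δλ/λ_C = 1 - cos θ

For θ = 122°:
Δλ/λ_C = 1 - cos(122°)
Δλ/λ_C = 1 - -0.5299
Δλ/λ_C = 1.5299

This means the shift is 1.5299 × λ_C = 3.7121 pm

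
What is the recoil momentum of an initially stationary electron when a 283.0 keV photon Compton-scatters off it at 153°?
2.1964e-22 kg·m/s

The electron is initially at rest, so by conservation of momentum:
p⃗_e = p⃗₀ − p⃗'  (incident photon momentum minus scattered photon momentum)

Photon momentum magnitudes (p = h/λ = E/c):
λ₀ = hc/E₀ = 4.3811 pm → p₀ = h/λ₀ = 1.5124e-22 kg·m/s
Δλ = λ_C(1 − cos 153°) = 4.5882 pm
λ' = 8.9692 pm → p' = h/λ' = 7.3876e-23 kg·m/s

The scattered photon makes angle θ = 153° with the incident direction, so by the law of cosines:
|p⃗_e|² = p₀² + p'² − 2p₀p'cos θ
|p⃗_e|² = (1.5124e-22)² + (7.3876e-23)² − 2·1.5124e-22·7.3876e-23·cos(153°)
|p⃗_e| = 2.1964e-22 kg·m/s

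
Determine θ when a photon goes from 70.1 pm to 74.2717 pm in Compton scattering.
136.00°

First find the wavelength shift:
Δλ = λ' - λ = 74.2717 - 70.1 = 4.1717 pm

Using Δλ = λ_C(1 - cos θ), with λ_C = h/(m_e·c) ≈ 2.42631024 pm:
cos θ = 1 - Δλ/λ_C
cos θ = 1 - 4.1717/2.42631024
cos θ = -0.719360

θ = arccos(-0.719360)
θ = 136.00°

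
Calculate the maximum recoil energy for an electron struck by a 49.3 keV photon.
7.9741 keV

Maximum energy transfer occurs at θ = 180° (backscattering).

Initial photon: E₀ = 49.3 keV → λ₀ = 25.1489 pm

Maximum Compton shift (at 180°):
Δλ_max = 2λ_C = 2 × 2.4263 = 4.8526 pm

Final wavelength:
λ' = 25.1489 + 4.8526 = 30.0015 pm

Minimum photon energy (maximum energy to electron):
E'_min = hc/λ' = 41.3259 keV

Maximum electron kinetic energy:
K_max = E₀ - E'_min = 49.3000 - 41.3259 = 7.9741 keV

(Intermediate values are shown rounded; full precision is carried through to the final answer.)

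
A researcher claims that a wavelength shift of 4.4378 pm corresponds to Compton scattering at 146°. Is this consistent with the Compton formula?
Yes, consistent

Calculate the expected shift for θ = 146°:

Δλ_expected = λ_C(1 - cos(146°))
Δλ_expected = 2.4263 × (1 - cos(146°))
Δλ_expected = 2.4263 × 1.8290
Δλ_expected = 4.4378 pm

Given shift: 4.4378 pm
Expected shift: 4.4378 pm
Difference: 0.0000 pm

The values match. This is consistent with Compton scattering at the stated angle.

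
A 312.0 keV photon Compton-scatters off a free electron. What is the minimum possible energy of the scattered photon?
140.4686 keV (at θ = 180°)

The scattered photon has minimum energy when its wavelength is maximum, i.e., when the Compton shift Δλ = λ_C(1 − cos θ) is maximum. This occurs at θ = 180° (backscattering), giving Δλ_max = 2λ_C = 4.8526 pm.

Initial wavelength: λ₀ = hc/E₀ = 3.9739 pm
Maximum final wavelength: λ'_max = λ₀ + 2λ_C = 3.9739 + 4.8526 = 8.8265 pm
Minimum final energy: E'_min = hc/λ'_max = 140.4686 keV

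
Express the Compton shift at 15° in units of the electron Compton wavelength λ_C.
0.0341 λ_C

The Compton shift formula is:
Δλ = λ_C(1 - cos θ)

Dividing both sides by λ_C:
Δλ/λ_C = 1 - cos θ

For θ = 15°:
Δλ/λ_C = 1 - cos(15°)
Δλ/λ_C = 1 - 0.9659
Δλ/λ_C = 0.0341

This means the shift is 0.0341 × λ_C = 0.0827 pm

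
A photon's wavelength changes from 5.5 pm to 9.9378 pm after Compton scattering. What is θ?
146.00°

First find the wavelength shift:
Δλ = λ' - λ = 9.9378 - 5.5 = 4.4378 pm

Using Δλ = λ_C(1 - cos θ), with λ_C = h/(m_e·c) ≈ 2.42631024 pm:
cos θ = 1 - Δλ/λ_C
cos θ = 1 - 4.4378/2.42631024
cos θ = -0.829032

θ = arccos(-0.829032)
θ = 146.00°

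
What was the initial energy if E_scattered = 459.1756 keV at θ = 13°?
470.0000 keV

Convert final energy to wavelength (hc ≈ 1239.842 keV·pm):
λ' = hc/E' = 1239.842 / 459.1756 = 2.7001 pm

Calculate the Compton shift:
Δλ = λ_C(1 - cos(13°))
Δλ = 2.4263 × (1 - cos(13°))
Δλ = 0.0622 pm

Initial wavelength:
λ = λ' - Δλ = 2.7001 - 0.0622 = 2.6380 pm

Initial energy:
E = hc/λ = 1239.842 / 2.6380 = 470.0000 keV

(Intermediate values are shown rounded; full precision is carried through to the final answer.)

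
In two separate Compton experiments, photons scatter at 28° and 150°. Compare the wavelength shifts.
150° produces the larger shift by a factor of 15.942

Calculate both shifts using Δλ = λ_C(1 - cos θ):

For θ₁ = 28°:
Δλ₁ = 2.4263 × (1 - cos(28°))
Δλ₁ = 2.4263 × 0.1171
Δλ₁ = 0.2840 pm

For θ₂ = 150°:
Δλ₂ = 2.4263 × (1 - cos(150°))
Δλ₂ = 2.4263 × 1.8660
Δλ₂ = 4.5276 pm

The 150° angle produces the larger shift.
Ratio: 4.5276/0.2840 = 15.942

(Intermediate values are shown rounded; full precision is carried through to the final answer.)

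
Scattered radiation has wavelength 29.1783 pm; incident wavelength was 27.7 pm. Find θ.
67.00°

First find the wavelength shift:
Δλ = λ' - λ = 29.1783 - 27.7 = 1.4783 pm

Using Δλ = λ_C(1 - cos θ), with λ_C = h/(m_e·c) ≈ 2.42631024 pm:
cos θ = 1 - Δλ/λ_C
cos θ = 1 - 1.4783/2.42631024
cos θ = 0.390721

θ = arccos(0.390721)
θ = 67.00°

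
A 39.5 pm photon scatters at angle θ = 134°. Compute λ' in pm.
43.6118 pm

Using the Compton scattering formula:
λ' = λ + Δλ = λ + λ_C(1 - cos θ)

Given:
- Initial wavelength λ = 39.5 pm
- Scattering angle θ = 134°
- Compton wavelength λ_C ≈ 2.4263 pm

Calculate the shift:
Δλ = 2.4263 × (1 - cos(134°))
Δλ = 2.4263 × 1.6947
Δλ = 4.1118 pm

Final wavelength:
λ' = 39.5 + 4.1118 = 43.6118 pm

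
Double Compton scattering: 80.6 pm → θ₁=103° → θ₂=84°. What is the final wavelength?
85.7448 pm

Apply Compton shift twice:

First scattering at θ₁ = 103°:
Δλ₁ = λ_C(1 - cos(103°))
Δλ₁ = 2.4263 × 1.2250
Δλ₁ = 2.9721 pm

After first scattering:
λ₁ = 80.6 + 2.9721 = 83.5721 pm

Second scattering at θ₂ = 84°:
Δλ₂ = λ_C(1 - cos(84°))
Δλ₂ = 2.4263 × 0.8955
Δλ₂ = 2.1727 pm

Final wavelength:
λ₂ = 83.5721 + 2.1727 = 85.7448 pm

Total shift: Δλ_total = 2.9721 + 2.1727 = 5.1448 pm

(Intermediate values are shown rounded; full precision is carried through to the final answer.)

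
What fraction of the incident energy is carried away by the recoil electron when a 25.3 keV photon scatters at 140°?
0.0804 (or 8.04%)

Calculate initial and final photon energies:

Initial: E₀ = 25.3 keV → λ₀ = 49.0056 pm
Compton shift: Δλ = 4.2850 pm
Final wavelength: λ' = 53.2906 pm
Final energy: E' = 23.2657 keV

Fractional energy loss:
(E₀ - E')/E₀ = (25.3000 - 23.2657)/25.3000
= 2.0343/25.3000
= 0.0804
= 8.04%

(Intermediate values are shown rounded; full precision is carried through to the final answer.)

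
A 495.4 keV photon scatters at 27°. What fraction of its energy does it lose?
0.0956 (or 9.56%)

Calculate initial and final photon energies:

Initial: E₀ = 495.4 keV → λ₀ = 2.5027 pm
Compton shift: Δλ = 0.2645 pm
Final wavelength: λ' = 2.7672 pm
Final energy: E' = 448.0556 keV

Fractional energy loss:
(E₀ - E')/E₀ = (495.4000 - 448.0556)/495.4000
= 47.3444/495.4000
= 0.0956
= 9.56%

(Intermediate values are shown rounded; full precision is carried through to the final answer.)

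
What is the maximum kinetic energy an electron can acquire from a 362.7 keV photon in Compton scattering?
212.7975 keV

Maximum energy transfer occurs at θ = 180° (backscattering).

Initial photon: E₀ = 362.7 keV → λ₀ = 3.4184 pm

Maximum Compton shift (at 180°):
Δλ_max = 2λ_C = 2 × 2.4263 = 4.8526 pm

Final wavelength:
λ' = 3.4184 + 4.8526 = 8.2710 pm

Minimum photon energy (maximum energy to electron):
E'_min = hc/λ' = 149.9025 keV

Maximum electron kinetic energy:
K_max = E₀ - E'_min = 362.7000 - 149.9025 = 212.7975 keV

(Intermediate values are shown rounded; full precision is carried through to the final answer.)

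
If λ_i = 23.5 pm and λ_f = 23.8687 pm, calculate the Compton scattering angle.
32.00°

First find the wavelength shift:
Δλ = λ' - λ = 23.8687 - 23.5 = 0.3687 pm

Using Δλ = λ_C(1 - cos θ), with λ_C = h/(m_e·c) ≈ 2.42631024 pm:
cos θ = 1 - Δλ/λ_C
cos θ = 1 - 0.3687/2.42631024
cos θ = 0.848041

θ = arccos(0.848041)
θ = 32.00°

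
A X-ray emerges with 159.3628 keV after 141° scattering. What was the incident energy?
357.5001 keV

Convert final energy to wavelength (hc ≈ 1239.842 keV·pm):
λ' = hc/E' = 1239.842 / 159.3628 = 7.7800 pm

Calculate the Compton shift:
Δλ = λ_C(1 - cos(141°))
Δλ = 2.4263 × (1 - cos(141°))
Δλ = 4.3119 pm

Initial wavelength:
λ = λ' - Δλ = 7.7800 - 4.3119 = 3.4681 pm

Initial energy:
E = hc/λ = 1239.842 / 3.4681 = 357.5001 keV

(Intermediate values are shown rounded; full precision is carried through to the final answer.)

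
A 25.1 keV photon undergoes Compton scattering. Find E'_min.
22.8548 keV (at θ = 180°)

The scattered photon has minimum energy when its wavelength is maximum, i.e., when the Compton shift Δλ = λ_C(1 − cos θ) is maximum. This occurs at θ = 180° (backscattering), giving Δλ_max = 2λ_C = 4.8526 pm.

Initial wavelength: λ₀ = hc/E₀ = 49.3961 pm
Maximum final wavelength: λ'_max = λ₀ + 2λ_C = 49.3961 + 4.8526 = 54.2487 pm
Minimum final energy: E'_min = hc/λ'_max = 22.8548 keV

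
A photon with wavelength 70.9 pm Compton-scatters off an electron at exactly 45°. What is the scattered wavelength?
71.6106 pm

Using the Compton formula: λ' = λ + λ_C(1 − cos θ)

For θ = 45°, cos θ = √2/2 (exact) ≈ 0.7071, so:
1 − cos 45° = 1 − (√2/2) ≈ 0.2929

Δλ = λ_C × 0.2929 = 2.4263 × 0.2929 = 0.7106 pm

λ' = 70.9 + 0.7106 = 71.6106 pm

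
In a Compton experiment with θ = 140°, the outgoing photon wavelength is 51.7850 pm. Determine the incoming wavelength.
47.5000 pm

From λ' = λ + Δλ, we have λ = λ' - Δλ

First calculate the Compton shift:
Δλ = λ_C(1 - cos θ)
Δλ = 2.4263 × (1 - cos(140°))
Δλ = 2.4263 × 1.7660
Δλ = 4.2850 pm

Initial wavelength:
λ = λ' - Δλ
λ = 51.7850 - 4.2850
λ = 47.5000 pm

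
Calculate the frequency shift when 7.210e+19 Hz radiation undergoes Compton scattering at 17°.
1.793e+18 Hz (decrease)

Convert frequency to wavelength (c = 299792458 m/s):
λ₀ = c/f₀ = 299792458/7.210e+19 = 4.1580091e-12 m = 4.1580 pm

Calculate Compton shift:
Δλ = λ_C(1 - cos(17°)) = 0.1060 pm

Final wavelength:
λ' = λ₀ + Δλ = 4.1580 + 0.1060 = 4.2640 pm

Final frequency:
f' = c/λ' = 299792458/4.2640273e-12 = 7.0307349e+19 Hz

Frequency shift (decrease):
Δf = f₀ - f' = 7.210e+19 - 7.0307349e+19 = 1.793e+18 Hz

(Intermediate values are shown rounded; full precision is carried through to the final answer.)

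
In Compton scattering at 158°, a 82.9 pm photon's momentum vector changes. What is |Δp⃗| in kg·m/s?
1.5273e-23 kg·m/s

Photon momentum magnitude is p = h/λ.

Initial momentum:
p₀ = h/λ = 6.6261e-34/8.2900e-11 = 7.9928e-24 kg·m/s

After scattering:
λ' = λ + Δλ = 82.9 + 4.6759 = 87.5759 pm
p' = h/λ' = 6.6261e-34/8.7576e-11 = 7.5661e-24 kg·m/s

Momentum is a vector; the scattered photon's direction makes angle θ = 158° with the incident direction. The magnitude of the vector change Δp⃗ = p⃗₀ − p⃗' is found from the law of cosines:
|Δp⃗|² = p₀² + p'² − 2p₀p'cos θ
|Δp⃗|² = (7.9928e-24)² + (7.5661e-24)² − 2·7.9928e-24·7.5661e-24·cos(158°)
|Δp⃗| = 1.5273e-23 kg·m/s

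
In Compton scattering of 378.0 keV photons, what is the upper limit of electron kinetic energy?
225.5471 keV

Maximum energy transfer occurs at θ = 180° (backscattering).

Initial photon: E₀ = 378.0 keV → λ₀ = 3.2800 pm

Maximum Compton shift (at 180°):
Δλ_max = 2λ_C = 2 × 2.4263 = 4.8526 pm

Final wavelength:
λ' = 3.2800 + 4.8526 = 8.1326 pm

Minimum photon energy (maximum energy to electron):
E'_min = hc/λ' = 152.4529 keV

Maximum electron kinetic energy:
K_max = E₀ - E'_min = 378.0000 - 152.4529 = 225.5471 keV

(Intermediate values are shown rounded; full precision is carried through to the final answer.)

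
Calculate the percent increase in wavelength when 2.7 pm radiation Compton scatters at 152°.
169.2080%

Calculate the Compton shift:
Δλ = λ_C(1 - cos(152°))
Δλ = 2.4263 × (1 - cos(152°))
Δλ = 2.4263 × 1.8829
Δλ = 4.5686 pm

Percentage change:
(Δλ/λ₀) × 100 = (4.5686/2.7) × 100
= 169.2080%

(Intermediate values are shown rounded; full precision is carried through to the final answer.)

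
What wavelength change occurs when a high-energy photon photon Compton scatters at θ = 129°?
3.9532 pm

Using the Compton scattering formula:
Δλ = λ_C(1 - cos θ)

where λ_C = h/(m_e·c) ≈ 2.4263 pm is the Compton wavelength of an electron.

For θ = 129°:
cos(129°) = -0.6293
1 - cos(129°) = 1.6293

Δλ = 2.4263 × 1.6293
Δλ = 3.9532 pm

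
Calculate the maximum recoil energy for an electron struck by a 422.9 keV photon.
263.6270 keV

Maximum energy transfer occurs at θ = 180° (backscattering).

Initial photon: E₀ = 422.9 keV → λ₀ = 2.9318 pm

Maximum Compton shift (at 180°):
Δλ_max = 2λ_C = 2 × 2.4263 = 4.8526 pm

Final wavelength:
λ' = 2.9318 + 4.8526 = 7.7844 pm

Minimum photon energy (maximum energy to electron):
E'_min = hc/λ' = 159.2730 keV

Maximum electron kinetic energy:
K_max = E₀ - E'_min = 422.9000 - 159.2730 = 263.6270 keV

(Intermediate values are shown rounded; full precision is carried through to the final answer.)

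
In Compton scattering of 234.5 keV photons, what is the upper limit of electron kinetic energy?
112.2251 keV

Maximum energy transfer occurs at θ = 180° (backscattering).

Initial photon: E₀ = 234.5 keV → λ₀ = 5.2872 pm

Maximum Compton shift (at 180°):
Δλ_max = 2λ_C = 2 × 2.4263 = 4.8526 pm

Final wavelength:
λ' = 5.2872 + 4.8526 = 10.1398 pm

Minimum photon energy (maximum energy to electron):
E'_min = hc/λ' = 122.2749 keV

Maximum electron kinetic energy:
K_max = E₀ - E'_min = 234.5000 - 122.2749 = 112.2251 keV

(Intermediate values are shown rounded; full precision is carried through to the final answer.)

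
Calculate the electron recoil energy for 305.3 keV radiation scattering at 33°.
26.8400 keV

By energy conservation: K_e = E_initial - E_final

First find the scattered photon energy:
Initial wavelength: λ = hc/E = 4.0611 pm
Compton shift: Δλ = λ_C(1 - cos(33°)) = 0.3914 pm
Final wavelength: λ' = 4.0611 + 0.3914 = 4.4525 pm
Final photon energy: E' = hc/λ' = 278.4600 keV

Electron kinetic energy:
K_e = E - E' = 305.3000 - 278.4600 = 26.8400 keV

(Intermediate values are shown rounded; full precision is carried through to the final answer.)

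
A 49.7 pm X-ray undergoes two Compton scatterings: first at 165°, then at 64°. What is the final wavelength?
55.8326 pm

Apply Compton shift twice:

First scattering at θ₁ = 165°:
Δλ₁ = λ_C(1 - cos(165°))
Δλ₁ = 2.4263 × 1.9659
Δλ₁ = 4.7699 pm

After first scattering:
λ₁ = 49.7 + 4.7699 = 54.4699 pm

Second scattering at θ₂ = 64°:
Δλ₂ = λ_C(1 - cos(64°))
Δλ₂ = 2.4263 × 0.5616
Δλ₂ = 1.3627 pm

Final wavelength:
λ₂ = 54.4699 + 1.3627 = 55.8326 pm

Total shift: Δλ_total = 4.7699 + 1.3627 = 6.1326 pm

(Intermediate values are shown rounded; full precision is carried through to the final answer.)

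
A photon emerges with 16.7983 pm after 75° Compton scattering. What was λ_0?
15.0000 pm

From λ' = λ + Δλ, we have λ = λ' - Δλ

First calculate the Compton shift:
Δλ = λ_C(1 - cos θ)
Δλ = 2.4263 × (1 - cos(75°))
Δλ = 2.4263 × 0.7412
Δλ = 1.7983 pm

Initial wavelength:
λ = λ' - Δλ
λ = 16.7983 - 1.7983
λ = 15.0000 pm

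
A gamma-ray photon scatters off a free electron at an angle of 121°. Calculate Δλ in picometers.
3.6760 pm

Using the Compton scattering formula:
Δλ = λ_C(1 - cos θ)

where λ_C = h/(m_e·c) ≈ 2.4263 pm is the Compton wavelength of an electron.

For θ = 121°:
cos(121°) = -0.5150
1 - cos(121°) = 1.5150

Δλ = 2.4263 × 1.5150
Δλ = 3.6760 pm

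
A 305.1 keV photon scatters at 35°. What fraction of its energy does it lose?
0.0975 (or 9.75%)

Calculate initial and final photon energies:

Initial: E₀ = 305.1 keV → λ₀ = 4.0637 pm
Compton shift: Δλ = 0.4388 pm
Final wavelength: λ' = 4.5025 pm
Final energy: E' = 275.3664 keV

Fractional energy loss:
(E₀ - E')/E₀ = (305.1000 - 275.3664)/305.1000
= 29.7336/305.1000
= 0.0975
= 9.75%

(Intermediate values are shown rounded; full precision is carried through to the final answer.)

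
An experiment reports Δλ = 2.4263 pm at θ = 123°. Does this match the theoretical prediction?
No, inconsistent

Calculate the expected shift for θ = 123°:

Δλ_expected = λ_C(1 - cos(123°))
Δλ_expected = 2.4263 × (1 - cos(123°))
Δλ_expected = 2.4263 × 1.5446
Δλ_expected = 3.7478 pm

Given shift: 2.4263 pm
Expected shift: 3.7478 pm
Difference: 1.3215 pm

The values do not match. The given shift corresponds to θ ≈ 90.0°, not 123°.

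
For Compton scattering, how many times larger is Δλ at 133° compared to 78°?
133° produces the larger shift by a factor of 2.123

Calculate both shifts using Δλ = λ_C(1 - cos θ):

For θ₁ = 78°:
Δλ₁ = 2.4263 × (1 - cos(78°))
Δλ₁ = 2.4263 × 0.7921
Δλ₁ = 1.9219 pm

For θ₂ = 133°:
Δλ₂ = 2.4263 × (1 - cos(133°))
Δλ₂ = 2.4263 × 1.6820
Δλ₂ = 4.0810 pm

The 133° angle produces the larger shift.
Ratio: 4.0810/1.9219 = 2.123

(Intermediate values are shown rounded; full precision is carried through to the final answer.)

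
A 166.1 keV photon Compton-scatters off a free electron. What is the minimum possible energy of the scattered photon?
100.6606 keV (at θ = 180°)

The scattered photon has minimum energy when its wavelength is maximum, i.e., when the Compton shift Δλ = λ_C(1 − cos θ) is maximum. This occurs at θ = 180° (backscattering), giving Δλ_max = 2λ_C = 4.8526 pm.

Initial wavelength: λ₀ = hc/E₀ = 7.4644 pm
Maximum final wavelength: λ'_max = λ₀ + 2λ_C = 7.4644 + 4.8526 = 12.3171 pm
Minimum final energy: E'_min = hc/λ'_max = 100.6606 keV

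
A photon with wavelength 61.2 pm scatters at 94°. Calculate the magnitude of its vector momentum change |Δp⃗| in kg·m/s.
1.5517e-23 kg·m/s

Photon momentum magnitude is p = h/λ.

Initial momentum:
p₀ = h/λ = 6.6261e-34/6.1200e-11 = 1.0827e-23 kg·m/s

After scattering:
λ' = λ + Δλ = 61.2 + 2.5956 = 63.7956 pm
p' = h/λ' = 6.6261e-34/6.3796e-11 = 1.0386e-23 kg·m/s

Momentum is a vector; the scattered photon's direction makes angle θ = 94° with the incident direction. The magnitude of the vector change Δp⃗ = p⃗₀ − p⃗' is found from the law of cosines:
|Δp⃗|² = p₀² + p'² − 2p₀p'cos θ
|Δp⃗|² = (1.0827e-23)² + (1.0386e-23)² − 2·1.0827e-23·1.0386e-23·cos(94°)
|Δp⃗| = 1.5517e-23 kg·m/s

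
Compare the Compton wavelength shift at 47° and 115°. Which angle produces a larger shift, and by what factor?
115° produces the larger shift by a factor of 4.474

Calculate both shifts using Δλ = λ_C(1 - cos θ):

For θ₁ = 47°:
Δλ₁ = 2.4263 × (1 - cos(47°))
Δλ₁ = 2.4263 × 0.3180
Δλ₁ = 0.7716 pm

For θ₂ = 115°:
Δλ₂ = 2.4263 × (1 - cos(115°))
Δλ₂ = 2.4263 × 1.4226
Δλ₂ = 3.4517 pm

The 115° angle produces the larger shift.
Ratio: 3.4517/0.7716 = 4.474

(Intermediate values are shown rounded; full precision is carried through to the final answer.)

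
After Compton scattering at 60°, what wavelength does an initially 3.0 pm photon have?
4.2132 pm

Using the Compton formula: λ' = λ + λ_C(1 − cos θ)

For θ = 60°, cos θ = 1/2 (exact) = 0.5000, so:
1 − cos 60° = 1 − (1/2) = 0.5000

Δλ = λ_C × 0.5000 = 2.4263 × 0.5000 = 1.2132 pm

λ' = 3.0 + 1.2132 = 4.2132 pm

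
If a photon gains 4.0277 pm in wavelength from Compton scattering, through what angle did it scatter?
131.30°

From the Compton formula Δλ = λ_C(1 - cos θ), we can solve for θ:

cos θ = 1 - Δλ/λ_C

Given:
- Δλ = 4.0277 pm
- λ_C = h/(m_e·c) ≈ 2.42631024 pm

cos θ = 1 - 4.0277/2.42631024
cos θ = 1 - 1.660010
cos θ = -0.660010

θ = arccos(-0.660010)
θ = 131.30°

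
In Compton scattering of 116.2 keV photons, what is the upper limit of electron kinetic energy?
36.3262 keV

Maximum energy transfer occurs at θ = 180° (backscattering).

Initial photon: E₀ = 116.2 keV → λ₀ = 10.6699 pm

Maximum Compton shift (at 180°):
Δλ_max = 2λ_C = 2 × 2.4263 = 4.8526 pm

Final wavelength:
λ' = 10.6699 + 4.8526 = 15.5225 pm

Minimum photon energy (maximum energy to electron):
E'_min = hc/λ' = 79.8738 keV

Maximum electron kinetic energy:
K_max = E₀ - E'_min = 116.2000 - 79.8738 = 36.3262 keV

(Intermediate values are shown rounded; full precision is carried through to the final answer.)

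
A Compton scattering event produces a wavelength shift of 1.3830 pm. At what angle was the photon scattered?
64.53°

From the Compton formula Δλ = λ_C(1 - cos θ), we can solve for θ:

cos θ = 1 - Δλ/λ_C

Given:
- Δλ = 1.3830 pm
- λ_C = h/(m_e·c) ≈ 2.42631024 pm

cos θ = 1 - 1.3830/2.42631024
cos θ = 1 - 0.570001
cos θ = 0.429999

θ = arccos(0.429999)
θ = 64.53°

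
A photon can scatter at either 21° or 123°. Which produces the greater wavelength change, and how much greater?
123° produces the larger shift by a factor of 23.256

Calculate both shifts using Δλ = λ_C(1 - cos θ):

For θ₁ = 21°:
Δλ₁ = 2.4263 × (1 - cos(21°))
Δλ₁ = 2.4263 × 0.0664
Δλ₁ = 0.1612 pm

For θ₂ = 123°:
Δλ₂ = 2.4263 × (1 - cos(123°))
Δλ₂ = 2.4263 × 1.5446
Δλ₂ = 3.7478 pm

The 123° angle produces the larger shift.
Ratio: 3.7478/0.1612 = 23.256

(Intermediate values are shown rounded; full precision is carried through to the final answer.)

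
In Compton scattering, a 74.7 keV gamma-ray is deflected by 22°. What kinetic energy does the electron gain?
0.7868 keV

By energy conservation: K_e = E_initial - E_final

First find the scattered photon energy:
Initial wavelength: λ = hc/E = 16.5976 pm
Compton shift: Δλ = λ_C(1 - cos(22°)) = 0.1767 pm
Final wavelength: λ' = 16.5976 + 0.1767 = 16.7743 pm
Final photon energy: E' = hc/λ' = 73.9132 keV

Electron kinetic energy:
K_e = E - E' = 74.7000 - 73.9132 = 0.7868 keV

(Intermediate values are shown rounded; full precision is carried through to the final answer.)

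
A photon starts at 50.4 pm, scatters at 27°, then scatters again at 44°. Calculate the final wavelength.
51.3454 pm

Apply Compton shift twice:

First scattering at θ₁ = 27°:
Δλ₁ = λ_C(1 - cos(27°))
Δλ₁ = 2.4263 × 0.1090
Δλ₁ = 0.2645 pm

After first scattering:
λ₁ = 50.4 + 0.2645 = 50.6645 pm

Second scattering at θ₂ = 44°:
Δλ₂ = λ_C(1 - cos(44°))
Δλ₂ = 2.4263 × 0.2807
Δλ₂ = 0.6810 pm

Final wavelength:
λ₂ = 50.6645 + 0.6810 = 51.3454 pm

Total shift: Δλ_total = 0.2645 + 0.6810 = 0.9454 pm

(Intermediate values are shown rounded; full precision is carried through to the final answer.)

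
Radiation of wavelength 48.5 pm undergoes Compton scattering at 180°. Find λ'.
53.3526 pm

Using the Compton formula: λ' = λ + λ_C(1 − cos θ)

For θ = 180°, cos θ = -1 (exact) = -1.0000, so:
1 − cos 180° = 1 − (-1) = 2.0000

Δλ = λ_C × 2.0000 = 2.4263 × 2.0000 = 4.8526 pm

λ' = 48.5 + 4.8526 = 53.3526 pm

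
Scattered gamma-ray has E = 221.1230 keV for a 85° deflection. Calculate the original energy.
365.5000 keV

Convert final energy to wavelength (hc ≈ 1239.842 keV·pm):
λ' = hc/E' = 1239.842 / 221.1230 = 5.6070 pm

Calculate the Compton shift:
Δλ = λ_C(1 - cos(85°))
Δλ = 2.4263 × (1 - cos(85°))
Δλ = 2.2148 pm

Initial wavelength:
λ = λ' - Δλ = 5.6070 - 2.2148 = 3.3922 pm

Initial energy:
E = hc/λ = 1239.842 / 3.3922 = 365.5000 keV

(Intermediate values are shown rounded; full precision is carried through to the final answer.)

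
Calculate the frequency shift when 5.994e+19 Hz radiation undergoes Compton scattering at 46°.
7.733e+18 Hz (decrease)

Convert frequency to wavelength (c = 299792458 m/s):
λ₀ = c/f₀ = 299792458/5.994e+19 = 5.0015425e-12 m = 5.0015 pm

Calculate Compton shift:
Δλ = λ_C(1 - cos(46°)) = 0.7409 pm

Final wavelength:
λ' = λ₀ + Δλ = 5.0015 + 0.7409 = 5.7424 pm

Final frequency:
f' = c/λ' = 299792458/5.7423960e-12 = 5.2206859e+19 Hz

Frequency shift (decrease):
Δf = f₀ - f' = 5.994e+19 - 5.2206859e+19 = 7.733e+18 Hz

(Intermediate values are shown rounded; full precision is carried through to the final answer.)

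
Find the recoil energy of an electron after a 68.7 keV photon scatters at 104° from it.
9.8294 keV

By energy conservation: K_e = E_initial - E_final

First find the scattered photon energy:
Initial wavelength: λ = hc/E = 18.0472 pm
Compton shift: Δλ = λ_C(1 - cos(104°)) = 3.0133 pm
Final wavelength: λ' = 18.0472 + 3.0133 = 21.0605 pm
Final photon energy: E' = hc/λ' = 58.8706 keV

Electron kinetic energy:
K_e = E - E' = 68.7000 - 58.8706 = 9.8294 keV

(Intermediate values are shown rounded; full precision is carried through to the final answer.)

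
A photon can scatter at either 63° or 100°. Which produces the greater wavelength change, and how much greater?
100° produces the larger shift by a factor of 2.150

Calculate both shifts using Δλ = λ_C(1 - cos θ):

For θ₁ = 63°:
Δλ₁ = 2.4263 × (1 - cos(63°))
Δλ₁ = 2.4263 × 0.5460
Δλ₁ = 1.3248 pm

For θ₂ = 100°:
Δλ₂ = 2.4263 × (1 - cos(100°))
Δλ₂ = 2.4263 × 1.1736
Δλ₂ = 2.8476 pm

The 100° angle produces the larger shift.
Ratio: 2.8476/1.3248 = 2.150

(Intermediate values are shown rounded; full precision is carried through to the final answer.)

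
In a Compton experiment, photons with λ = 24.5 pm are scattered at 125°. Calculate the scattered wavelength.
28.3180 pm

Using the Compton scattering formula:
λ' = λ + Δλ = λ + λ_C(1 - cos θ)

Given:
- Initial wavelength λ = 24.5 pm
- Scattering angle θ = 125°
- Compton wavelength λ_C ≈ 2.4263 pm

Calculate the shift:
Δλ = 2.4263 × (1 - cos(125°))
Δλ = 2.4263 × 1.5736
Δλ = 3.8180 pm

Final wavelength:
λ' = 24.5 + 3.8180 = 28.3180 pm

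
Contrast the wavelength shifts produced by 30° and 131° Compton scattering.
131° produces the larger shift by a factor of 12.361

Calculate both shifts using Δλ = λ_C(1 - cos θ):

For θ₁ = 30°:
Δλ₁ = 2.4263 × (1 - cos(30°))
Δλ₁ = 2.4263 × 0.1340
Δλ₁ = 0.3251 pm

For θ₂ = 131°:
Δλ₂ = 2.4263 × (1 - cos(131°))
Δλ₂ = 2.4263 × 1.6561
Δλ₂ = 4.0181 pm

The 131° angle produces the larger shift.
Ratio: 4.0181/0.3251 = 12.361

(Intermediate values are shown rounded; full precision is carried through to the final answer.)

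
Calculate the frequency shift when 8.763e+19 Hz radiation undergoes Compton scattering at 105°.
4.133e+19 Hz (decrease)

Convert frequency to wavelength (c = 299792458 m/s):
λ₀ = c/f₀ = 299792458/8.763e+19 = 3.4211167e-12 m = 3.4211 pm

Calculate Compton shift:
Δλ = λ_C(1 - cos(105°)) = 3.0543 pm

Final wavelength:
λ' = λ₀ + Δλ = 3.4211 + 3.0543 = 6.4754 pm

Final frequency:
f' = c/λ' = 299792458/6.4754023e-12 = 4.6297117e+19 Hz

Frequency shift (decrease):
Δf = f₀ - f' = 8.763e+19 - 4.6297117e+19 = 4.133e+19 Hz

(Intermediate values are shown rounded; full precision is carried through to the final answer.)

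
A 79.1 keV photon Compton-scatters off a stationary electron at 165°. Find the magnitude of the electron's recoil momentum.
7.4056e-23 kg·m/s

The electron is initially at rest, so by conservation of momentum:
p⃗_e = p⃗₀ − p⃗'  (incident photon momentum minus scattered photon momentum)

Photon momentum magnitudes (p = h/λ = E/c):
λ₀ = hc/E₀ = 15.6744 pm → p₀ = h/λ₀ = 4.2273e-23 kg·m/s
Δλ = λ_C(1 − cos 165°) = 4.7699 pm
λ' = 20.4443 pm → p' = h/λ' = 3.2410e-23 kg·m/s

The scattered photon makes angle θ = 165° with the incident direction, so by the law of cosines:
|p⃗_e|² = p₀² + p'² − 2p₀p'cos θ
|p⃗_e|² = (4.2273e-23)² + (3.2410e-23)² − 2·4.2273e-23·3.2410e-23·cos(165°)
|p⃗_e| = 7.4056e-23 kg·m/s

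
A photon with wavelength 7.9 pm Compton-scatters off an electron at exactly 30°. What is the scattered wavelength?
8.2251 pm

Using the Compton formula: λ' = λ + λ_C(1 − cos θ)

For θ = 30°, cos θ = √3/2 (exact) ≈ 0.8660, so:
1 − cos 30° = 1 − (√3/2) ≈ 0.1340

Δλ = λ_C × 0.1340 = 2.4263 × 0.1340 = 0.3251 pm

λ' = 7.9 + 0.3251 = 8.2251 pm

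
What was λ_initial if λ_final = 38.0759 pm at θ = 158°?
33.4000 pm

From λ' = λ + Δλ, we have λ = λ' - Δλ

First calculate the Compton shift:
Δλ = λ_C(1 - cos θ)
Δλ = 2.4263 × (1 - cos(158°))
Δλ = 2.4263 × 1.9272
Δλ = 4.6759 pm

Initial wavelength:
λ = λ' - Δλ
λ = 38.0759 - 4.6759
λ = 33.4000 pm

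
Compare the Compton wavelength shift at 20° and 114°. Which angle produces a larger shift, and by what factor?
114° produces the larger shift by a factor of 23.326

Calculate both shifts using Δλ = λ_C(1 - cos θ):

For θ₁ = 20°:
Δλ₁ = 2.4263 × (1 - cos(20°))
Δλ₁ = 2.4263 × 0.0603
Δλ₁ = 0.1463 pm

For θ₂ = 114°:
Δλ₂ = 2.4263 × (1 - cos(114°))
Δλ₂ = 2.4263 × 1.4067
Δλ₂ = 3.4132 pm

The 114° angle produces the larger shift.
Ratio: 3.4132/0.1463 = 23.326

(Intermediate values are shown rounded; full precision is carried through to the final answer.)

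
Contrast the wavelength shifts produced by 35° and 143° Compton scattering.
143° produces the larger shift by a factor of 9.946

Calculate both shifts using Δλ = λ_C(1 - cos θ):

For θ₁ = 35°:
Δλ₁ = 2.4263 × (1 - cos(35°))
Δλ₁ = 2.4263 × 0.1808
Δλ₁ = 0.4388 pm

For θ₂ = 143°:
Δλ₂ = 2.4263 × (1 - cos(143°))
Δλ₂ = 2.4263 × 1.7986
Δλ₂ = 4.3640 pm

The 143° angle produces the larger shift.
Ratio: 4.3640/0.4388 = 9.946

(Intermediate values are shown rounded; full precision is carried through to the final answer.)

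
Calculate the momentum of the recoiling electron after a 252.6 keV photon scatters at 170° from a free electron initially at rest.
2.0245e-22 kg·m/s

The electron is initially at rest, so by conservation of momentum:
p⃗_e = p⃗₀ − p⃗'  (incident photon momentum minus scattered photon momentum)

Photon momentum magnitudes (p = h/λ = E/c):
λ₀ = hc/E₀ = 4.9083 pm → p₀ = h/λ₀ = 1.3500e-22 kg·m/s
Δλ = λ_C(1 − cos 170°) = 4.8158 pm
λ' = 9.7241 pm → p' = h/λ' = 6.8141e-23 kg·m/s

The scattered photon makes angle θ = 170° with the incident direction, so by the law of cosines:
|p⃗_e|² = p₀² + p'² − 2p₀p'cos θ
|p⃗_e|² = (1.3500e-22)² + (6.8141e-23)² − 2·1.3500e-22·6.8141e-23·cos(170°)
|p⃗_e| = 2.0245e-22 kg·m/s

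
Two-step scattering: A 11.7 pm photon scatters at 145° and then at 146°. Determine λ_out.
20.5516 pm

Apply Compton shift twice:

First scattering at θ₁ = 145°:
Δλ₁ = λ_C(1 - cos(145°))
Δλ₁ = 2.4263 × 1.8192
Δλ₁ = 4.4138 pm

After first scattering:
λ₁ = 11.7 + 4.4138 = 16.1138 pm

Second scattering at θ₂ = 146°:
Δλ₂ = λ_C(1 - cos(146°))
Δλ₂ = 2.4263 × 1.8290
Δλ₂ = 4.4378 pm

Final wavelength:
λ₂ = 16.1138 + 4.4378 = 20.5516 pm

Total shift: Δλ_total = 4.4138 + 4.4378 = 8.8516 pm

(Intermediate values are shown rounded; full precision is carried through to the final answer.)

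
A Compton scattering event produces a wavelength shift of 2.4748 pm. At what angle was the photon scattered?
91.15°

From the Compton formula Δλ = λ_C(1 - cos θ), we can solve for θ:

cos θ = 1 - Δλ/λ_C

Given:
- Δλ = 2.4748 pm
- λ_C = h/(m_e·c) ≈ 2.42631024 pm

cos θ = 1 - 2.4748/2.42631024
cos θ = 1 - 1.019985
cos θ = -0.019985

θ = arccos(-0.019985)
θ = 91.15°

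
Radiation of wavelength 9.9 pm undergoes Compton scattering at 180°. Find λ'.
14.7526 pm

Using the Compton formula: λ' = λ + λ_C(1 − cos θ)

For θ = 180°, cos θ = -1 (exact) = -1.0000, so:
1 − cos 180° = 1 − (-1) = 2.0000

Δλ = λ_C × 2.0000 = 2.4263 × 2.0000 = 4.8526 pm

λ' = 9.9 + 4.8526 = 14.7526 pm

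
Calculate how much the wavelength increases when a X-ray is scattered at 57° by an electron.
1.1048 pm

Using the Compton scattering formula:
Δλ = λ_C(1 - cos θ)

where λ_C = h/(m_e·c) ≈ 2.4263 pm is the Compton wavelength of an electron.

For θ = 57°:
cos(57°) = 0.5446
1 - cos(57°) = 0.4554

Δλ = 2.4263 × 0.4554
Δλ = 1.1048 pm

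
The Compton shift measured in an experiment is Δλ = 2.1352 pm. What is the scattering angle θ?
83.11°

From the Compton formula Δλ = λ_C(1 - cos θ), we can solve for θ:

cos θ = 1 - Δλ/λ_C

Given:
- Δλ = 2.1352 pm
- λ_C = h/(m_e·c) ≈ 2.42631024 pm

cos θ = 1 - 2.1352/2.42631024
cos θ = 1 - 0.880019
cos θ = 0.119981

θ = arccos(0.119981)
θ = 83.11°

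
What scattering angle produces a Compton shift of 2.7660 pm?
98.05°

From the Compton formula Δλ = λ_C(1 - cos θ), we can solve for θ:

cos θ = 1 - Δλ/λ_C

Given:
- Δλ = 2.7660 pm
- λ_C = h/(m_e·c) ≈ 2.42631024 pm

cos θ = 1 - 2.7660/2.42631024
cos θ = 1 - 1.140003
cos θ = -0.140003

θ = arccos(-0.140003)
θ = 98.05°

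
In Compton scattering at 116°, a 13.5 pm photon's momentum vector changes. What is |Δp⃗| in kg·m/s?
7.4889e-23 kg·m/s

Photon momentum magnitude is p = h/λ.

Initial momentum:
p₀ = h/λ = 6.6261e-34/1.3500e-11 = 4.9082e-23 kg·m/s

After scattering:
λ' = λ + Δλ = 13.5 + 3.4899 = 16.9899 pm
p' = h/λ' = 6.6261e-34/1.6990e-11 = 3.9000e-23 kg·m/s

Momentum is a vector; the scattered photon's direction makes angle θ = 116° with the incident direction. The magnitude of the vector change Δp⃗ = p⃗₀ − p⃗' is found from the law of cosines:
|Δp⃗|² = p₀² + p'² − 2p₀p'cos θ
|Δp⃗|² = (4.9082e-23)² + (3.9000e-23)² − 2·4.9082e-23·3.9000e-23·cos(116°)
|Δp⃗| = 7.4889e-23 kg·m/s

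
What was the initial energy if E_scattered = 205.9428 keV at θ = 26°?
214.7000 keV

Convert final energy to wavelength (hc ≈ 1239.842 keV·pm):
λ' = hc/E' = 1239.842 / 205.9428 = 6.0203 pm

Calculate the Compton shift:
Δλ = λ_C(1 - cos(26°))
Δλ = 2.4263 × (1 - cos(26°))
Δλ = 0.2456 pm

Initial wavelength:
λ = λ' - Δλ = 6.0203 - 0.2456 = 5.7748 pm

Initial energy:
E = hc/λ = 1239.842 / 5.7748 = 214.7000 keV

(Intermediate values are shown rounded; full precision is carried through to the final answer.)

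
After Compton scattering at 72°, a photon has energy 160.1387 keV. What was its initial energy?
204.4000 keV

Convert final energy to wavelength (hc ≈ 1239.842 keV·pm):
λ' = hc/E' = 1239.842 / 160.1387 = 7.7423 pm

Calculate the Compton shift:
Δλ = λ_C(1 - cos(72°))
Δλ = 2.4263 × (1 - cos(72°))
Δλ = 1.6765 pm

Initial wavelength:
λ = λ' - Δλ = 7.7423 - 1.6765 = 6.0658 pm

Initial energy:
E = hc/λ = 1239.842 / 6.0658 = 204.4000 keV

(Intermediate values are shown rounded; full precision is carried through to the final answer.)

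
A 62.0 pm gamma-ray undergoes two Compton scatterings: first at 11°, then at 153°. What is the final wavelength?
66.6327 pm

Apply Compton shift twice:

First scattering at θ₁ = 11°:
Δλ₁ = λ_C(1 - cos(11°))
Δλ₁ = 2.4263 × 0.0184
Δλ₁ = 0.0446 pm

After first scattering:
λ₁ = 62.0 + 0.0446 = 62.0446 pm

Second scattering at θ₂ = 153°:
Δλ₂ = λ_C(1 - cos(153°))
Δλ₂ = 2.4263 × 1.8910
Δλ₂ = 4.5882 pm

Final wavelength:
λ₂ = 62.0446 + 4.5882 = 66.6327 pm

Total shift: Δλ_total = 0.0446 + 4.5882 = 4.6327 pm

(Intermediate values are shown rounded; full precision is carried through to the final answer.)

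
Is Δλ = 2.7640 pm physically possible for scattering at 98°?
Yes, consistent

Calculate the expected shift for θ = 98°:

Δλ_expected = λ_C(1 - cos(98°))
Δλ_expected = 2.4263 × (1 - cos(98°))
Δλ_expected = 2.4263 × 1.1392
Δλ_expected = 2.7640 pm

Given shift: 2.7640 pm
Expected shift: 2.7640 pm
Difference: 0.0000 pm

The values match. This is consistent with Compton scattering at the stated angle.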